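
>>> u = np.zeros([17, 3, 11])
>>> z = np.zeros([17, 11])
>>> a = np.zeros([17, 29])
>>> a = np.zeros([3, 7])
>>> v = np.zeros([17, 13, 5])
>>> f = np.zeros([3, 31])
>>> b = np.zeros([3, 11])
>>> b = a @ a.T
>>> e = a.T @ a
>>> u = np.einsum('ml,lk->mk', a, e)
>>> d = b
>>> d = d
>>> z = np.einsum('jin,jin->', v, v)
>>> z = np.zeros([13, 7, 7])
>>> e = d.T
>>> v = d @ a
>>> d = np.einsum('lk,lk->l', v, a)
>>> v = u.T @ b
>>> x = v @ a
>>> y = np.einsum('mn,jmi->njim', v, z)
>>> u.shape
(3, 7)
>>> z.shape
(13, 7, 7)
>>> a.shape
(3, 7)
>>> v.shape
(7, 3)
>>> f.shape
(3, 31)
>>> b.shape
(3, 3)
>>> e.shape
(3, 3)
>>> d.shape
(3,)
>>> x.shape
(7, 7)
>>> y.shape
(3, 13, 7, 7)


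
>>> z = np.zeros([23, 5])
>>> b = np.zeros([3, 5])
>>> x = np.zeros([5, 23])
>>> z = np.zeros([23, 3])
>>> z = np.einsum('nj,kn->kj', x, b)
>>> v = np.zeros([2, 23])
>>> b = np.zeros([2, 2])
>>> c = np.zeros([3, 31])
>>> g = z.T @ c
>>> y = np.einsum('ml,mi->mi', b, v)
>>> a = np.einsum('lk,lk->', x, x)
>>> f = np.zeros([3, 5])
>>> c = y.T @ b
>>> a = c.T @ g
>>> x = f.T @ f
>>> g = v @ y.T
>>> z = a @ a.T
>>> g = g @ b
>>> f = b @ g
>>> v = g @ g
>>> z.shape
(2, 2)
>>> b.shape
(2, 2)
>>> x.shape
(5, 5)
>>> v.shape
(2, 2)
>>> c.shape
(23, 2)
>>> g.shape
(2, 2)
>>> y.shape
(2, 23)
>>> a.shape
(2, 31)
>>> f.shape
(2, 2)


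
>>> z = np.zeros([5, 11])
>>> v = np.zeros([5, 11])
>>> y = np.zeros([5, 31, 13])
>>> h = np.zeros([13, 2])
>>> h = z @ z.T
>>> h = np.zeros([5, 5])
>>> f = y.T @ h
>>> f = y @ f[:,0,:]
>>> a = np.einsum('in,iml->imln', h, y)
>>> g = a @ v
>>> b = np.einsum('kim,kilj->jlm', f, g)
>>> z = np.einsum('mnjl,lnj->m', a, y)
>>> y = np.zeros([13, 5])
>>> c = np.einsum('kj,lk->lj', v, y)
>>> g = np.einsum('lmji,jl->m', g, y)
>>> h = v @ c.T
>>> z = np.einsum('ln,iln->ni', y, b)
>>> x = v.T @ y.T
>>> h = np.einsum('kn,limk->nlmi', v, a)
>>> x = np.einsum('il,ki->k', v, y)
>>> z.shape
(5, 11)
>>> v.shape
(5, 11)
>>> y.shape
(13, 5)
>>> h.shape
(11, 5, 13, 31)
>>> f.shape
(5, 31, 5)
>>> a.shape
(5, 31, 13, 5)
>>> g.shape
(31,)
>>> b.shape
(11, 13, 5)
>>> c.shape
(13, 11)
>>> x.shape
(13,)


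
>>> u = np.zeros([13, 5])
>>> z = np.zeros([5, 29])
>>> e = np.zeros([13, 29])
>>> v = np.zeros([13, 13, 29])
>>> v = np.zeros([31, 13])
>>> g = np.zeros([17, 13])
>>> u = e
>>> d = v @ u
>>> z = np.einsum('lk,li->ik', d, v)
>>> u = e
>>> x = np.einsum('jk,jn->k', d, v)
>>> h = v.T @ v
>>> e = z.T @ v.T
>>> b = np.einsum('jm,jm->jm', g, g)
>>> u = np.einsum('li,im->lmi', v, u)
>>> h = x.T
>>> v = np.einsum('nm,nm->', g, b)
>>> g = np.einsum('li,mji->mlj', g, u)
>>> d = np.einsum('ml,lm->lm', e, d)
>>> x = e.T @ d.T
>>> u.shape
(31, 29, 13)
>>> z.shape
(13, 29)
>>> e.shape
(29, 31)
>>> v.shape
()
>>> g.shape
(31, 17, 29)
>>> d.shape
(31, 29)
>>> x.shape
(31, 31)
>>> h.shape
(29,)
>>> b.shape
(17, 13)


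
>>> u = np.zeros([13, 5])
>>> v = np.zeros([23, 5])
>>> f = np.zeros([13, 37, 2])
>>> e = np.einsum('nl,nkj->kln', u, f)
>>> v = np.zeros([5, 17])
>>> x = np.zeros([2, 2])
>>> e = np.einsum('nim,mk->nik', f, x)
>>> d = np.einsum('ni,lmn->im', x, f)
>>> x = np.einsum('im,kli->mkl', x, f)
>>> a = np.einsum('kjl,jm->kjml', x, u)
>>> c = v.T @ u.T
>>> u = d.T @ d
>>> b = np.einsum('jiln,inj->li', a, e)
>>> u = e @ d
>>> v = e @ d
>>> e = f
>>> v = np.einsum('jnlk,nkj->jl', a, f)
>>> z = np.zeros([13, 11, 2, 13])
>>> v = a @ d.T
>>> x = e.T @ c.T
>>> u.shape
(13, 37, 37)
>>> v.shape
(2, 13, 5, 2)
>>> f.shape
(13, 37, 2)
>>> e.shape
(13, 37, 2)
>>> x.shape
(2, 37, 17)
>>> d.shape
(2, 37)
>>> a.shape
(2, 13, 5, 37)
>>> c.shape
(17, 13)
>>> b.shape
(5, 13)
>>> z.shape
(13, 11, 2, 13)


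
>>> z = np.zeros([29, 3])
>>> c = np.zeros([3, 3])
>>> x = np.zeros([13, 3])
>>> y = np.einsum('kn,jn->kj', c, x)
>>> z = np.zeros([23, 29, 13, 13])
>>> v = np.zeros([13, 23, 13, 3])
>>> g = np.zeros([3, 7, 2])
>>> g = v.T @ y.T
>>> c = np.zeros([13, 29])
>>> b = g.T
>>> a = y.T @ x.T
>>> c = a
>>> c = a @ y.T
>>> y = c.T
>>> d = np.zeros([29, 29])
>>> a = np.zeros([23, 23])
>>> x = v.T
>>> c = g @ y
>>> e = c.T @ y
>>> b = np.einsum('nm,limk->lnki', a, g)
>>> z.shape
(23, 29, 13, 13)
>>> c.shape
(3, 13, 23, 13)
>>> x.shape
(3, 13, 23, 13)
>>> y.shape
(3, 13)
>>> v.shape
(13, 23, 13, 3)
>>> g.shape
(3, 13, 23, 3)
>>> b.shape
(3, 23, 3, 13)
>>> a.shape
(23, 23)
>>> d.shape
(29, 29)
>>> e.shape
(13, 23, 13, 13)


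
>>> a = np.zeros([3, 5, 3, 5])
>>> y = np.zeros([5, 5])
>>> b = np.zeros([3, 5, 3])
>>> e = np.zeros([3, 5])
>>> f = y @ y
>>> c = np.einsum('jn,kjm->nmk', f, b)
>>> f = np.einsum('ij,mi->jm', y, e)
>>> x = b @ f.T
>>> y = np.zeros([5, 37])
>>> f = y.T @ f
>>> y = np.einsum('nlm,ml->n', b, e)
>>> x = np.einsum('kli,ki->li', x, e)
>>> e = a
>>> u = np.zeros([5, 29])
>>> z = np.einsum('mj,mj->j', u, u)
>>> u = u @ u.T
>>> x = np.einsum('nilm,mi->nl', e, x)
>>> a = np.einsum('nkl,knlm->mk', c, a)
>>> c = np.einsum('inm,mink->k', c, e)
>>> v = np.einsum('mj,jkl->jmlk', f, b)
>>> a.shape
(5, 3)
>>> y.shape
(3,)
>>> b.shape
(3, 5, 3)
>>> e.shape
(3, 5, 3, 5)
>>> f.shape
(37, 3)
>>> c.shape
(5,)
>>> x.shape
(3, 3)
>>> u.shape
(5, 5)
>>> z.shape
(29,)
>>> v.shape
(3, 37, 3, 5)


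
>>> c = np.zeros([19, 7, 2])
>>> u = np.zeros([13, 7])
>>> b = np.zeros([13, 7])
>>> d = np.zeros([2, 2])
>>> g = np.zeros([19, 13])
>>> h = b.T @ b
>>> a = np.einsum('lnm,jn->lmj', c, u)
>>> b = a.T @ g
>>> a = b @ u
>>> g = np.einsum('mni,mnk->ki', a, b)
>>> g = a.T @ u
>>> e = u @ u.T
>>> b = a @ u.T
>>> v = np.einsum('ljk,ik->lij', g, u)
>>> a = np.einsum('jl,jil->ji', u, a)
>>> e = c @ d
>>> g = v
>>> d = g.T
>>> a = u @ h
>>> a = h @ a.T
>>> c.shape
(19, 7, 2)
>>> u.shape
(13, 7)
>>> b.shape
(13, 2, 13)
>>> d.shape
(2, 13, 7)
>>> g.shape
(7, 13, 2)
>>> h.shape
(7, 7)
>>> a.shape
(7, 13)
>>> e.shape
(19, 7, 2)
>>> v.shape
(7, 13, 2)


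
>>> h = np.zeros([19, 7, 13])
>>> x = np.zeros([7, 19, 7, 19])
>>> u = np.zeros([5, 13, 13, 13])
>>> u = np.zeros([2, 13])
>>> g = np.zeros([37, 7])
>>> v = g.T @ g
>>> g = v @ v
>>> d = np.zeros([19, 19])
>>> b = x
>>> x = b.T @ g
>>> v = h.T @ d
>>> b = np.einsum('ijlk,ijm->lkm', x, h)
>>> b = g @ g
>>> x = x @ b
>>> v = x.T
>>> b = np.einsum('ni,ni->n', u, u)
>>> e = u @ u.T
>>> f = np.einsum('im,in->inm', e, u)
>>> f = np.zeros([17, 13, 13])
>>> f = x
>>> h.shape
(19, 7, 13)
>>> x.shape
(19, 7, 19, 7)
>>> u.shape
(2, 13)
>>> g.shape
(7, 7)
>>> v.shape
(7, 19, 7, 19)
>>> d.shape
(19, 19)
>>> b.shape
(2,)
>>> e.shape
(2, 2)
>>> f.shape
(19, 7, 19, 7)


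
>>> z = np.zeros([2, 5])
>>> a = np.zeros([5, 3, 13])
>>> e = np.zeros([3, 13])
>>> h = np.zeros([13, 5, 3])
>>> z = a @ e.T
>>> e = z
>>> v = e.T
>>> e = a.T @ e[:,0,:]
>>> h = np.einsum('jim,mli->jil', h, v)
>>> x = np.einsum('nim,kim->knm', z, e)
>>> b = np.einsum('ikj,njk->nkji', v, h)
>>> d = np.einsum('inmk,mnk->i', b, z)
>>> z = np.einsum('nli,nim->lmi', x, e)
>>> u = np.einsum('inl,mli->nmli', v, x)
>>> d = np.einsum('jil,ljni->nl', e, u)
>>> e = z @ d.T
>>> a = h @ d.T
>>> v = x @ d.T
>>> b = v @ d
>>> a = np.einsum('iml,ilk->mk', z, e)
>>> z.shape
(5, 3, 3)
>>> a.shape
(3, 5)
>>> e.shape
(5, 3, 5)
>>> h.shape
(13, 5, 3)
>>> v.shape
(13, 5, 5)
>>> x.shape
(13, 5, 3)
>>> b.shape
(13, 5, 3)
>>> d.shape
(5, 3)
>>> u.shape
(3, 13, 5, 3)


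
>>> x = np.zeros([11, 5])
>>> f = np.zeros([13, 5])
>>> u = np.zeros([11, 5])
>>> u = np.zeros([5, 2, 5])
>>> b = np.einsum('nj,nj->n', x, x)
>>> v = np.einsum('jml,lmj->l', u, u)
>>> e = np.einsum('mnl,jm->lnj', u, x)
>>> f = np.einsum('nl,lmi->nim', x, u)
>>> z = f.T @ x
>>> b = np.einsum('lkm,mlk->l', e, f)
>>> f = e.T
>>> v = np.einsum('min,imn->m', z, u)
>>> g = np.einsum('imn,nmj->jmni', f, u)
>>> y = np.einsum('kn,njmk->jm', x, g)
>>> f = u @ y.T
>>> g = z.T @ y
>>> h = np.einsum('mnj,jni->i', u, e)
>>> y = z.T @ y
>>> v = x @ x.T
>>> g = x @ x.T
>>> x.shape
(11, 5)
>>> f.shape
(5, 2, 2)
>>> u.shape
(5, 2, 5)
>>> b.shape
(5,)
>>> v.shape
(11, 11)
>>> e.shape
(5, 2, 11)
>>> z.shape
(2, 5, 5)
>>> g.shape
(11, 11)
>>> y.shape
(5, 5, 5)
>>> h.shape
(11,)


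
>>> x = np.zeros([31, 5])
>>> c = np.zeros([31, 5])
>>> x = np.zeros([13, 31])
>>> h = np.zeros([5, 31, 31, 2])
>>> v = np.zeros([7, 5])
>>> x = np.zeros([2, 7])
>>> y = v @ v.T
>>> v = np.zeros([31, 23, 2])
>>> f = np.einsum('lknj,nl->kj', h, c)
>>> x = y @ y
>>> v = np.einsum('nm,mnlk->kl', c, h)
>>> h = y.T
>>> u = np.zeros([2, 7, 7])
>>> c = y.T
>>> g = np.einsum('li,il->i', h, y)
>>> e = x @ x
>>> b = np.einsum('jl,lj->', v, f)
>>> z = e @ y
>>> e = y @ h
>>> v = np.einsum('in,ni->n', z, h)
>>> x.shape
(7, 7)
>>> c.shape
(7, 7)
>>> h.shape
(7, 7)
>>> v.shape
(7,)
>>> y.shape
(7, 7)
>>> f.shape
(31, 2)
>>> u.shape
(2, 7, 7)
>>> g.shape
(7,)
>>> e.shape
(7, 7)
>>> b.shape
()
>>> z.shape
(7, 7)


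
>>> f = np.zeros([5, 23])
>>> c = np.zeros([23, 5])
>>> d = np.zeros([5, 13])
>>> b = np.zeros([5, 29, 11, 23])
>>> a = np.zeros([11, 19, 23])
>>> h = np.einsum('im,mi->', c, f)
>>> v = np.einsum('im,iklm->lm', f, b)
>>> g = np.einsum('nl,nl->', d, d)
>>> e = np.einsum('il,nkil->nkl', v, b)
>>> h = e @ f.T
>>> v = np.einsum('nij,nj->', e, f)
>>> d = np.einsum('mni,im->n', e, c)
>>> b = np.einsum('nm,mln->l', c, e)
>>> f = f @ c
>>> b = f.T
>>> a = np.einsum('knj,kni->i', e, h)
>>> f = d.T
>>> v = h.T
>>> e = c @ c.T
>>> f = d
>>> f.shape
(29,)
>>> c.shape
(23, 5)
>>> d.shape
(29,)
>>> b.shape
(5, 5)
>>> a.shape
(5,)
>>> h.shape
(5, 29, 5)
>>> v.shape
(5, 29, 5)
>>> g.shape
()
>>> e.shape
(23, 23)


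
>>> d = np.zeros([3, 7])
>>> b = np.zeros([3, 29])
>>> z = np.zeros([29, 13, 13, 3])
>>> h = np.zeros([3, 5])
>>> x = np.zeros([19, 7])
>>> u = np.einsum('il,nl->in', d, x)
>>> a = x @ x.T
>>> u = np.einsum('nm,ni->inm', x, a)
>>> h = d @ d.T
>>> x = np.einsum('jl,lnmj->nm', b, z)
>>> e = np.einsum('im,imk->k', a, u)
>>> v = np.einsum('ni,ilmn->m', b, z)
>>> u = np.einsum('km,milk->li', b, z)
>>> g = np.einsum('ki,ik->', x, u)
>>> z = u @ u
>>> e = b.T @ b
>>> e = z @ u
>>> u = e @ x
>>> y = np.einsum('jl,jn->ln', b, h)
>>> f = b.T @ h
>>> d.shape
(3, 7)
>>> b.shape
(3, 29)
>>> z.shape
(13, 13)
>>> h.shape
(3, 3)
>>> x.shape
(13, 13)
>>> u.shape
(13, 13)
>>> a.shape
(19, 19)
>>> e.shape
(13, 13)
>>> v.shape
(13,)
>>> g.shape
()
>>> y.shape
(29, 3)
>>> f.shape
(29, 3)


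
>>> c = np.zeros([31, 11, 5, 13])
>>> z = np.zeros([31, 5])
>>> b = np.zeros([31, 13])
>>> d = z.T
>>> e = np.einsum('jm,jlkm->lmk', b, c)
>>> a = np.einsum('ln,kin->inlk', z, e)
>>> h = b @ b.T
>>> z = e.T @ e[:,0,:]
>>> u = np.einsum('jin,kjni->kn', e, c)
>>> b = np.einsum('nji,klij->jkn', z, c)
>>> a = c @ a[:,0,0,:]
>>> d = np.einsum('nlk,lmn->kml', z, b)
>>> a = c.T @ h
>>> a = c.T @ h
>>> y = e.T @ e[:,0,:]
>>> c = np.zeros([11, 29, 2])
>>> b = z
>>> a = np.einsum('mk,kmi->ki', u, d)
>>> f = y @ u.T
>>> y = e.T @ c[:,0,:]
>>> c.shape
(11, 29, 2)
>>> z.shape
(5, 13, 5)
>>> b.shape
(5, 13, 5)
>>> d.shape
(5, 31, 13)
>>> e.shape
(11, 13, 5)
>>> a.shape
(5, 13)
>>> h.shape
(31, 31)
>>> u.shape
(31, 5)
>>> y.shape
(5, 13, 2)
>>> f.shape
(5, 13, 31)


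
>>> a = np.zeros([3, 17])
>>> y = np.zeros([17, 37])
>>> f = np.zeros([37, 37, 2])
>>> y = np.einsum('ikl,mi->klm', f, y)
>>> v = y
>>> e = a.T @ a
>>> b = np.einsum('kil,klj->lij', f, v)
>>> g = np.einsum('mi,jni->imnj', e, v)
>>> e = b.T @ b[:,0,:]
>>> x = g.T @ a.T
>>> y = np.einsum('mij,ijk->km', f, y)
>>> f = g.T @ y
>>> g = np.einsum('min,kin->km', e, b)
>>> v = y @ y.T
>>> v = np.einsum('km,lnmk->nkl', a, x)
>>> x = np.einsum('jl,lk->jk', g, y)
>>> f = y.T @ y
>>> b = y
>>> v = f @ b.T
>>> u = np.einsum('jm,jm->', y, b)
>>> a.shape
(3, 17)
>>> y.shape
(17, 37)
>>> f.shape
(37, 37)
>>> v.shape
(37, 17)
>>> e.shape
(17, 37, 17)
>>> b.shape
(17, 37)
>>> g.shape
(2, 17)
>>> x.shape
(2, 37)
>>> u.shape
()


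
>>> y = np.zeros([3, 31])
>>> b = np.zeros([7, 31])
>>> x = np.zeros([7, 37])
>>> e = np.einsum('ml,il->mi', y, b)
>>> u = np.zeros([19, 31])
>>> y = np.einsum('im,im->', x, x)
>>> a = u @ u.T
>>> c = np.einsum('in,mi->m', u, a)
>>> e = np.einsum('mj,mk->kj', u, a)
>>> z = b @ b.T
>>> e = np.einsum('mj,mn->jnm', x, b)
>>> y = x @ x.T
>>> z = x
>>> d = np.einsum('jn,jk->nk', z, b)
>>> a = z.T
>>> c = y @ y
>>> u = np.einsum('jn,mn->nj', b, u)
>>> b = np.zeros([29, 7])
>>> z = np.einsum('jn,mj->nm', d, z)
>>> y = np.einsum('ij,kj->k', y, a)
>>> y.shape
(37,)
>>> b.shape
(29, 7)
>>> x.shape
(7, 37)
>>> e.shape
(37, 31, 7)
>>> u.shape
(31, 7)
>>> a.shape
(37, 7)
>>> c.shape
(7, 7)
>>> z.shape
(31, 7)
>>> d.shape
(37, 31)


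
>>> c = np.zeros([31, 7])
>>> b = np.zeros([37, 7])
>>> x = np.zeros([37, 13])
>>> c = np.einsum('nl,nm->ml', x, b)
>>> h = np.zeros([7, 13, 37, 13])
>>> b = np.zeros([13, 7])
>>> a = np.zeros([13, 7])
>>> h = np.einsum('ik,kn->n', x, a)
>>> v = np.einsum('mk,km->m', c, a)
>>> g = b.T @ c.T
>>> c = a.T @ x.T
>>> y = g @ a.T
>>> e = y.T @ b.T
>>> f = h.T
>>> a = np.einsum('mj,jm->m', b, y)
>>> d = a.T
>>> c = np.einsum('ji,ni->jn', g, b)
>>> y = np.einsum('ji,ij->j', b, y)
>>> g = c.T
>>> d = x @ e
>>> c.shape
(7, 13)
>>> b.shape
(13, 7)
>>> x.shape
(37, 13)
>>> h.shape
(7,)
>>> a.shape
(13,)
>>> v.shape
(7,)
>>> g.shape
(13, 7)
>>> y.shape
(13,)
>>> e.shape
(13, 13)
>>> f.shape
(7,)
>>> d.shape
(37, 13)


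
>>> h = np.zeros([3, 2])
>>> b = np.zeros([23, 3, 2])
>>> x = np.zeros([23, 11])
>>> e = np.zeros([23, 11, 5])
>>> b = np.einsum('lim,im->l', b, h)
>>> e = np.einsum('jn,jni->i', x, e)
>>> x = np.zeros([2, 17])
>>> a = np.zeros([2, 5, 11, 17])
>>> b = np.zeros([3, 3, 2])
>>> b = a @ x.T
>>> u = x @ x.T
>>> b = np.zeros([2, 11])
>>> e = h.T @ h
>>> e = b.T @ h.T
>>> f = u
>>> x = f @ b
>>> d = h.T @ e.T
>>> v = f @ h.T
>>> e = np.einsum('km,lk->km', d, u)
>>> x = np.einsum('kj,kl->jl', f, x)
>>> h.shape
(3, 2)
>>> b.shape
(2, 11)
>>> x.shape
(2, 11)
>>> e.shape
(2, 11)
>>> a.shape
(2, 5, 11, 17)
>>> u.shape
(2, 2)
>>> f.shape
(2, 2)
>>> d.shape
(2, 11)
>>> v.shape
(2, 3)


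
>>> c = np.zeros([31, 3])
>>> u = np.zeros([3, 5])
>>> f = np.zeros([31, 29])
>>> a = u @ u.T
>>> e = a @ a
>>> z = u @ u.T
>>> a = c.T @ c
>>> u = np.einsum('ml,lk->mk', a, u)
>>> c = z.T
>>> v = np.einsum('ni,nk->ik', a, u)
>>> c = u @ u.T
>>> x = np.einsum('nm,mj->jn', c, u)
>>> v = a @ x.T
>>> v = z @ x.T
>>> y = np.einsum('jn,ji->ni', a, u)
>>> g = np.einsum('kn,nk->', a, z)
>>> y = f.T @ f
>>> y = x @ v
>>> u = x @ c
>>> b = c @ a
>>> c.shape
(3, 3)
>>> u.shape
(5, 3)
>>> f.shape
(31, 29)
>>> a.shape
(3, 3)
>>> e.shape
(3, 3)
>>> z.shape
(3, 3)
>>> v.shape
(3, 5)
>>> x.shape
(5, 3)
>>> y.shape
(5, 5)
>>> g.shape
()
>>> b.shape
(3, 3)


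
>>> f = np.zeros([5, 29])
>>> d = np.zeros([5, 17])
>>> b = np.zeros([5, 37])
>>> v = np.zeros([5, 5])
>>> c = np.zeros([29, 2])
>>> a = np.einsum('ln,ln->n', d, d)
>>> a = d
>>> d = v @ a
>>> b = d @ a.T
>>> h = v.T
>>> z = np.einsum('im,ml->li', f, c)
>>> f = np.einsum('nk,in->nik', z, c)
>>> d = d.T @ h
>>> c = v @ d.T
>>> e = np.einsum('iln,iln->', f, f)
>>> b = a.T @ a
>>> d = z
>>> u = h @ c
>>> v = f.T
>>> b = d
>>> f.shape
(2, 29, 5)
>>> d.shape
(2, 5)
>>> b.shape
(2, 5)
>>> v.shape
(5, 29, 2)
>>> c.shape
(5, 17)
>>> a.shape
(5, 17)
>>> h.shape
(5, 5)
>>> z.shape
(2, 5)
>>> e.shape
()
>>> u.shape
(5, 17)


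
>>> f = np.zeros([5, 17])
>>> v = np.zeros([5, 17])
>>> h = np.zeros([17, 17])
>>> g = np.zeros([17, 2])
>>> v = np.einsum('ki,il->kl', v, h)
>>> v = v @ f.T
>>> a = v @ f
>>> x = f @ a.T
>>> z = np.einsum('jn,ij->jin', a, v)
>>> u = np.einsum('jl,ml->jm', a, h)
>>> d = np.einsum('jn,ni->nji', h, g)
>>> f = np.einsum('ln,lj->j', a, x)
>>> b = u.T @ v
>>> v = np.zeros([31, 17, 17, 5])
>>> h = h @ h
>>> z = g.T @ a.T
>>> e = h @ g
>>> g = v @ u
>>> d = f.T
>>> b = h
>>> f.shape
(5,)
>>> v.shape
(31, 17, 17, 5)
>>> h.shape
(17, 17)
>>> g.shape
(31, 17, 17, 17)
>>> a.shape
(5, 17)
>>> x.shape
(5, 5)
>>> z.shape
(2, 5)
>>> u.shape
(5, 17)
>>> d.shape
(5,)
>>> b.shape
(17, 17)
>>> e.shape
(17, 2)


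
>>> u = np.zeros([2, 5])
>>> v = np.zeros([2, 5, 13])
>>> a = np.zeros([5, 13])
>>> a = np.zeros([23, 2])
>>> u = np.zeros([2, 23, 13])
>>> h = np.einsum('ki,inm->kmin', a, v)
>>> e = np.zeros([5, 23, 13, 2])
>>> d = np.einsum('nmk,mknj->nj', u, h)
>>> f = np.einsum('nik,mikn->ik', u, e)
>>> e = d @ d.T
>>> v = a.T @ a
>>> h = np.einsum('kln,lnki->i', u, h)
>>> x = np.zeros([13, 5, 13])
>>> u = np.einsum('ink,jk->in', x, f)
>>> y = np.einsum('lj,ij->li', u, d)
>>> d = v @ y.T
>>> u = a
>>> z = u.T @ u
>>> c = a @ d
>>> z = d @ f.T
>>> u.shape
(23, 2)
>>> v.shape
(2, 2)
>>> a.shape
(23, 2)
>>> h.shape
(5,)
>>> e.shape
(2, 2)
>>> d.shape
(2, 13)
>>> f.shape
(23, 13)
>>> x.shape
(13, 5, 13)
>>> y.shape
(13, 2)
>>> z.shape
(2, 23)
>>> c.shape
(23, 13)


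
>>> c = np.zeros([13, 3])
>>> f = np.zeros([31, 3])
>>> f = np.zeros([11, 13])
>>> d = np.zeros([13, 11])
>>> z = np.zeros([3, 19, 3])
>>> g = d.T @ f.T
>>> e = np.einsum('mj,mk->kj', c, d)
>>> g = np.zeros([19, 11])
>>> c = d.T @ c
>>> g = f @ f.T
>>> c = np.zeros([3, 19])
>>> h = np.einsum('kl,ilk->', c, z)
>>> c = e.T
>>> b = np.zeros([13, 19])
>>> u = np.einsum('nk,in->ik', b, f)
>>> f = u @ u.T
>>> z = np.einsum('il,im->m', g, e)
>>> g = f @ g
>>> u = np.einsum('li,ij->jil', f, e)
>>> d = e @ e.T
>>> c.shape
(3, 11)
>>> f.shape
(11, 11)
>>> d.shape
(11, 11)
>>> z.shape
(3,)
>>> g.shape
(11, 11)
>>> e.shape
(11, 3)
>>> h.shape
()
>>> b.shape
(13, 19)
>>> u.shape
(3, 11, 11)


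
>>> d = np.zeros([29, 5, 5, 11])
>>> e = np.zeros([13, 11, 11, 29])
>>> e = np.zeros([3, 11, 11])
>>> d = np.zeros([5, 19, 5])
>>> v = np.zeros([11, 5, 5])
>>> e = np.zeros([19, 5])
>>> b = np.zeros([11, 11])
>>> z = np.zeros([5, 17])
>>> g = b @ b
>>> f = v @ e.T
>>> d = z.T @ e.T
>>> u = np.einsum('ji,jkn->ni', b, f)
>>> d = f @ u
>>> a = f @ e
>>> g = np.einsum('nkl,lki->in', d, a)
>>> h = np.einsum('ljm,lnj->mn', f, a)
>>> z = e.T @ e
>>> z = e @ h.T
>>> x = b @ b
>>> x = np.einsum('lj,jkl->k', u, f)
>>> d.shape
(11, 5, 11)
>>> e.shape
(19, 5)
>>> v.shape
(11, 5, 5)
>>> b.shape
(11, 11)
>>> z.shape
(19, 19)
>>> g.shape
(5, 11)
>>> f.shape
(11, 5, 19)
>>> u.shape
(19, 11)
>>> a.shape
(11, 5, 5)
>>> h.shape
(19, 5)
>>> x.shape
(5,)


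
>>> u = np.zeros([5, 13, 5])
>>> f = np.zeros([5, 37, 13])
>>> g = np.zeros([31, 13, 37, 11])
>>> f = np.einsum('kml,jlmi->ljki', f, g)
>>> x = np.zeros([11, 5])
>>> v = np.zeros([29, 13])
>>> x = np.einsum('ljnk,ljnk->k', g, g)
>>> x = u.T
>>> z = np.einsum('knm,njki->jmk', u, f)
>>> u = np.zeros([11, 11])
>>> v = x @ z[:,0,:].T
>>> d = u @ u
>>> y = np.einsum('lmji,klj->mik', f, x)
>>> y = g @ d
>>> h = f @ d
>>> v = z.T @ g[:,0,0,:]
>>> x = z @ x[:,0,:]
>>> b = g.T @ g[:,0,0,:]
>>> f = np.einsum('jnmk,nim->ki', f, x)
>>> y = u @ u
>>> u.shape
(11, 11)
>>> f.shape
(11, 5)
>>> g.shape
(31, 13, 37, 11)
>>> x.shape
(31, 5, 5)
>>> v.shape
(5, 5, 11)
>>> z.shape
(31, 5, 5)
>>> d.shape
(11, 11)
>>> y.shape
(11, 11)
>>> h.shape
(13, 31, 5, 11)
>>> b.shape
(11, 37, 13, 11)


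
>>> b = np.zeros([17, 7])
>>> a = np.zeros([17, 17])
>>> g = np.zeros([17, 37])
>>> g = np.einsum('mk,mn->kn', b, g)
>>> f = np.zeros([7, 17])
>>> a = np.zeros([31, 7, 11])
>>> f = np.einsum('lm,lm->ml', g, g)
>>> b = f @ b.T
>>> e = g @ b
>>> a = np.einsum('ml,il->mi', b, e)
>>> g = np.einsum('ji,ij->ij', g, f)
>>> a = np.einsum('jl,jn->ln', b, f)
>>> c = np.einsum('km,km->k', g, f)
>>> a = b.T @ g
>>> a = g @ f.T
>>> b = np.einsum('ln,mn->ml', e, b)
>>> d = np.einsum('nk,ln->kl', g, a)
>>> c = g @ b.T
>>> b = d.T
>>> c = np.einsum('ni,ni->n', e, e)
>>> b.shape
(37, 7)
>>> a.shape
(37, 37)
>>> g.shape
(37, 7)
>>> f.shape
(37, 7)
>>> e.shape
(7, 17)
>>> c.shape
(7,)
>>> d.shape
(7, 37)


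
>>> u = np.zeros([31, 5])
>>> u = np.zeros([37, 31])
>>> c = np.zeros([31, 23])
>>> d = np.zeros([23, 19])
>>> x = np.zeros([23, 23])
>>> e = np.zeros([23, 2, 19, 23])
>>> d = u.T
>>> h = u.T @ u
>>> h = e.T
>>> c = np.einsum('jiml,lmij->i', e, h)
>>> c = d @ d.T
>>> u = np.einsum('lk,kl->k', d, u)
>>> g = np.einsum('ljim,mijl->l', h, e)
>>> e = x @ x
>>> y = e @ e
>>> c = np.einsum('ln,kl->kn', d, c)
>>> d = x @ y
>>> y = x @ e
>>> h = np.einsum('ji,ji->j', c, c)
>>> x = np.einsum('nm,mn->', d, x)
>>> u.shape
(37,)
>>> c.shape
(31, 37)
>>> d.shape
(23, 23)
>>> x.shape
()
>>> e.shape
(23, 23)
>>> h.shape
(31,)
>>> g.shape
(23,)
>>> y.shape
(23, 23)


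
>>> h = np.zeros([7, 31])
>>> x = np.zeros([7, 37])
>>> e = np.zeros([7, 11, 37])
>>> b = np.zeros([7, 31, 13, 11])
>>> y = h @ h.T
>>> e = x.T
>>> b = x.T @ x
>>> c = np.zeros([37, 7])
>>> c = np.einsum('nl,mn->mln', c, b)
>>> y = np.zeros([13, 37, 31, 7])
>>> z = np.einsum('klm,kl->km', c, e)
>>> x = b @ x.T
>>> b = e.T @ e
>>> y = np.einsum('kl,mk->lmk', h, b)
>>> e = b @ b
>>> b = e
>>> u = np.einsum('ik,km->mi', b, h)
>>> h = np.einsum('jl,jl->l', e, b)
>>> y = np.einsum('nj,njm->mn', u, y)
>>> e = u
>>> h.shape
(7,)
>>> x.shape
(37, 7)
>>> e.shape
(31, 7)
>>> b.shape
(7, 7)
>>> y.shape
(7, 31)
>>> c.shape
(37, 7, 37)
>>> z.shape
(37, 37)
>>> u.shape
(31, 7)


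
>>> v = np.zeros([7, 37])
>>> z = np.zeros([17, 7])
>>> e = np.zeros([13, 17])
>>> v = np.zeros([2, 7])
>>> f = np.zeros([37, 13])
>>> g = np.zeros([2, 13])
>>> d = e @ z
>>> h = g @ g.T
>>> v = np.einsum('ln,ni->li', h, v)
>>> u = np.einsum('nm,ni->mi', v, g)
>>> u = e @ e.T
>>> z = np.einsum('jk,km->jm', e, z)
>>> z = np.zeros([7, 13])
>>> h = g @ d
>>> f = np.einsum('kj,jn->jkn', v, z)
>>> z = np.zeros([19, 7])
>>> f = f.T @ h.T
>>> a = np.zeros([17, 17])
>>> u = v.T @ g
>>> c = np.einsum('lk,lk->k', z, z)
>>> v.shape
(2, 7)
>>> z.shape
(19, 7)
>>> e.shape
(13, 17)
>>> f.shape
(13, 2, 2)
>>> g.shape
(2, 13)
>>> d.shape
(13, 7)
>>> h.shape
(2, 7)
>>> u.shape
(7, 13)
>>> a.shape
(17, 17)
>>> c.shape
(7,)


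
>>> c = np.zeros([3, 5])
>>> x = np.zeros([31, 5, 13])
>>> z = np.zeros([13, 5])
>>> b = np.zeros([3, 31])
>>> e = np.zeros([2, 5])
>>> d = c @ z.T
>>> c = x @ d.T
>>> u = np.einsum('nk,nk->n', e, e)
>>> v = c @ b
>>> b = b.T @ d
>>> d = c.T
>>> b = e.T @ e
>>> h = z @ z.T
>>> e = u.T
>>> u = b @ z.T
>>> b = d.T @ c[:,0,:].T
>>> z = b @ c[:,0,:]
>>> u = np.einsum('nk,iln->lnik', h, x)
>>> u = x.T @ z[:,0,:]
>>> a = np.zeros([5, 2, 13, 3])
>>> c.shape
(31, 5, 3)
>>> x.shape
(31, 5, 13)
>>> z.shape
(31, 5, 3)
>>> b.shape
(31, 5, 31)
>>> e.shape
(2,)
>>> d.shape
(3, 5, 31)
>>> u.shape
(13, 5, 3)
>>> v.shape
(31, 5, 31)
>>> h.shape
(13, 13)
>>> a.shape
(5, 2, 13, 3)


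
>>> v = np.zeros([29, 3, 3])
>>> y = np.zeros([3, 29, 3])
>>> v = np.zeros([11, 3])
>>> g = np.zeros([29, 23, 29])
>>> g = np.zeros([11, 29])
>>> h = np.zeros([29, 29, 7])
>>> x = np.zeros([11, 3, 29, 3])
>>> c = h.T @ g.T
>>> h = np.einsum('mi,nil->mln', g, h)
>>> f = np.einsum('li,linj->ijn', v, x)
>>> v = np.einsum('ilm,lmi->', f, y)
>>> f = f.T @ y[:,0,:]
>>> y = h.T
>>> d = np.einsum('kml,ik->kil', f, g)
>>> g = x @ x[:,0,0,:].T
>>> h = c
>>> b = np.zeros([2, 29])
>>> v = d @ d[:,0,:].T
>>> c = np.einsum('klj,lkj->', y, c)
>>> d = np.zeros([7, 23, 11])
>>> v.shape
(29, 11, 29)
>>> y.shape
(29, 7, 11)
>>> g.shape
(11, 3, 29, 11)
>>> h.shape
(7, 29, 11)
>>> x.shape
(11, 3, 29, 3)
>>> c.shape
()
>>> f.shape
(29, 3, 3)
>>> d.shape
(7, 23, 11)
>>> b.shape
(2, 29)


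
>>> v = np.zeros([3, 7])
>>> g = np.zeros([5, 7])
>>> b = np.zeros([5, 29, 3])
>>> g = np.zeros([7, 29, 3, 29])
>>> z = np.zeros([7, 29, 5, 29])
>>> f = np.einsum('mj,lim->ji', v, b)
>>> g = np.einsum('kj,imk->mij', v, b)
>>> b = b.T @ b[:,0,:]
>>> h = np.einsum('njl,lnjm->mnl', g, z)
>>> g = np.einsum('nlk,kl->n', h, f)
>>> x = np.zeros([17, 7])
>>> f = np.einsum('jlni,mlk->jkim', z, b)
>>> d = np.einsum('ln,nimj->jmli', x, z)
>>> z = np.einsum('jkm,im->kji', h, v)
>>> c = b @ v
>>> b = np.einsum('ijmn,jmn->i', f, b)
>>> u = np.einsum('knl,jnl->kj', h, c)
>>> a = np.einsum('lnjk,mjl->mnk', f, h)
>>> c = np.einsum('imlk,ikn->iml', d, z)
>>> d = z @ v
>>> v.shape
(3, 7)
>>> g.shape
(29,)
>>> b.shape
(7,)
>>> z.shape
(29, 29, 3)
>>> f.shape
(7, 3, 29, 3)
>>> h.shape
(29, 29, 7)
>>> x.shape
(17, 7)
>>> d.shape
(29, 29, 7)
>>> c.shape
(29, 5, 17)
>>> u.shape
(29, 3)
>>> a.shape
(29, 3, 3)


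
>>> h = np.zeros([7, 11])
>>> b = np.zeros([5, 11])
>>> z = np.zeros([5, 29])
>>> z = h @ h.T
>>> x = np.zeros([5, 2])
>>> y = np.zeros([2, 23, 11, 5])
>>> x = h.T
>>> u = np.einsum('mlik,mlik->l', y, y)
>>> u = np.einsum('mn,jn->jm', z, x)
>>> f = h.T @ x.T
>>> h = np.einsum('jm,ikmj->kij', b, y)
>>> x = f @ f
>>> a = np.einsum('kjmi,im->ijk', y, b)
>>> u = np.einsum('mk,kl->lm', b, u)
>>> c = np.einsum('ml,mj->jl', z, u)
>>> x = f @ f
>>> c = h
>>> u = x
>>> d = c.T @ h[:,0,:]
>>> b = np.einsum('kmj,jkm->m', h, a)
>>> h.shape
(23, 2, 5)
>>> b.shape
(2,)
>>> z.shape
(7, 7)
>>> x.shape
(11, 11)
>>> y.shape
(2, 23, 11, 5)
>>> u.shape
(11, 11)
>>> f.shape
(11, 11)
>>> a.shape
(5, 23, 2)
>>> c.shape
(23, 2, 5)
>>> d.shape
(5, 2, 5)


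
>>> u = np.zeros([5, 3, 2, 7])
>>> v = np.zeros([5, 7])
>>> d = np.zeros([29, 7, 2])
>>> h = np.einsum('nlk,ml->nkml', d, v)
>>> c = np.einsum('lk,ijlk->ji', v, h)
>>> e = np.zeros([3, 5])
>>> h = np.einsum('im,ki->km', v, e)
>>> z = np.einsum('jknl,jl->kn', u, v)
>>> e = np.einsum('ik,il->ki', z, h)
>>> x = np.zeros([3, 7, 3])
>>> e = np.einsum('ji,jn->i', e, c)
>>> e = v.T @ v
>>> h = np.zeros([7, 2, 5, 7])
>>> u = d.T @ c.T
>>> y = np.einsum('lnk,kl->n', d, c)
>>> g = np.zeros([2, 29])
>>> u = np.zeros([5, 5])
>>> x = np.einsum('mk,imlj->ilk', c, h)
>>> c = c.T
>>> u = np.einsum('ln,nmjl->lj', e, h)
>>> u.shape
(7, 5)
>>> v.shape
(5, 7)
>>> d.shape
(29, 7, 2)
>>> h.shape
(7, 2, 5, 7)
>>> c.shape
(29, 2)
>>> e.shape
(7, 7)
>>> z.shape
(3, 2)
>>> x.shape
(7, 5, 29)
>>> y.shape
(7,)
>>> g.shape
(2, 29)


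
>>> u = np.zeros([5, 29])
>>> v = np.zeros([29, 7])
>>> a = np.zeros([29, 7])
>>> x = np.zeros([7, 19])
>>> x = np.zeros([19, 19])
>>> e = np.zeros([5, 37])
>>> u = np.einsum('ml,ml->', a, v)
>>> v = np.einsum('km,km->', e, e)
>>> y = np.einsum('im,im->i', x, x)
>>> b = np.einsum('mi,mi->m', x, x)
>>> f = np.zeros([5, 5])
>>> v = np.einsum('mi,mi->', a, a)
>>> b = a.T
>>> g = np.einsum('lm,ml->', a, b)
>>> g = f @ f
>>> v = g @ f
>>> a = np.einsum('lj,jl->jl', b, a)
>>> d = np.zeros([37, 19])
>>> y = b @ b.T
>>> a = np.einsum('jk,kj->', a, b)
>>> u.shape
()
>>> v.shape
(5, 5)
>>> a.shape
()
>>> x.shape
(19, 19)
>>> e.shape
(5, 37)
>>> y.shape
(7, 7)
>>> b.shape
(7, 29)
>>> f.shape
(5, 5)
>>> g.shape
(5, 5)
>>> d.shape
(37, 19)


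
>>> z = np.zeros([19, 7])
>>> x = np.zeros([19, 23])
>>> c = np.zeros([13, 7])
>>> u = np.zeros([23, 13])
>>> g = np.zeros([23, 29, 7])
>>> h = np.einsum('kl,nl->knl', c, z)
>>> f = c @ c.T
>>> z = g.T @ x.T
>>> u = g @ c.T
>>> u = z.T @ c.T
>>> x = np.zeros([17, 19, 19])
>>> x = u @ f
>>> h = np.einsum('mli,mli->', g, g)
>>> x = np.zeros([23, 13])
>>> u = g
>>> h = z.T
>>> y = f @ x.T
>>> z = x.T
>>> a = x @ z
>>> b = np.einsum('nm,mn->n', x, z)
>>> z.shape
(13, 23)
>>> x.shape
(23, 13)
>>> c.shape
(13, 7)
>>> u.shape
(23, 29, 7)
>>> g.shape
(23, 29, 7)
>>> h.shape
(19, 29, 7)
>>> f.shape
(13, 13)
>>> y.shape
(13, 23)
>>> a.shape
(23, 23)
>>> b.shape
(23,)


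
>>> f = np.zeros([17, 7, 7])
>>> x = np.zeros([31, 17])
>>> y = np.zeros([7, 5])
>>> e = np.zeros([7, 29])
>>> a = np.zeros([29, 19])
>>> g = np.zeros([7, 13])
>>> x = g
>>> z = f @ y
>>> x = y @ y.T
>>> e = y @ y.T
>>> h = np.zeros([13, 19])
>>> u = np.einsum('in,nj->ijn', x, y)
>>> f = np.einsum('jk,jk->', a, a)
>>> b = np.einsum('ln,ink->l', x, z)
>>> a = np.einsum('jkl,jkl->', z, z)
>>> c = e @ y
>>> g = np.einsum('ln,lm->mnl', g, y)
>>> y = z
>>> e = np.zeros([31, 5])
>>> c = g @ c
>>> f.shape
()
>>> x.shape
(7, 7)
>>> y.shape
(17, 7, 5)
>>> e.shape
(31, 5)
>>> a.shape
()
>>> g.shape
(5, 13, 7)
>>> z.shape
(17, 7, 5)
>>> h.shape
(13, 19)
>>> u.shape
(7, 5, 7)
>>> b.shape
(7,)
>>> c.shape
(5, 13, 5)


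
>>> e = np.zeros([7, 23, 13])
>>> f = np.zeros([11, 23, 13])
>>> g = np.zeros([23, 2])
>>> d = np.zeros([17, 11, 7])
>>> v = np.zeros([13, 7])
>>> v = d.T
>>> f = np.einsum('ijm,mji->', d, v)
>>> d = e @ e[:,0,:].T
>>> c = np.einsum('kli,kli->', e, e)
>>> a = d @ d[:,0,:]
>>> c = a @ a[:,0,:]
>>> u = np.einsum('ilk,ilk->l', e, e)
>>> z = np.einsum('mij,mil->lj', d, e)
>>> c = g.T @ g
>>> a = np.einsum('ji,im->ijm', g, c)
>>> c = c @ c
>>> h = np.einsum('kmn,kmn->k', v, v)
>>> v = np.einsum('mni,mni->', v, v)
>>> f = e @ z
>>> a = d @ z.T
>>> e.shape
(7, 23, 13)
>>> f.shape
(7, 23, 7)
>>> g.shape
(23, 2)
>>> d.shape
(7, 23, 7)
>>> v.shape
()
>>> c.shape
(2, 2)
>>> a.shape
(7, 23, 13)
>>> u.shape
(23,)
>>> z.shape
(13, 7)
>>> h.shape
(7,)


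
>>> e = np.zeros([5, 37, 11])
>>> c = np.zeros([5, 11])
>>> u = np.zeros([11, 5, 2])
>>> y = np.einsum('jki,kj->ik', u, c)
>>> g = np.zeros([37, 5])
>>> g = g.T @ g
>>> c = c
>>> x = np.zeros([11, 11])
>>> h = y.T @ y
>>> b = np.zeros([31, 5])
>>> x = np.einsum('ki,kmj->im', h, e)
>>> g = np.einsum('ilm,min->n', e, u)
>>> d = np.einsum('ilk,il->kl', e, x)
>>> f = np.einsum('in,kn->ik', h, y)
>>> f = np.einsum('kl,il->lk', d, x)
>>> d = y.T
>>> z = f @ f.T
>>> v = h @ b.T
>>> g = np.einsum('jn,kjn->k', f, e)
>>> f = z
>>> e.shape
(5, 37, 11)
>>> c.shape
(5, 11)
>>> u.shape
(11, 5, 2)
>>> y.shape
(2, 5)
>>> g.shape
(5,)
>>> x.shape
(5, 37)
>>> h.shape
(5, 5)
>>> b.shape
(31, 5)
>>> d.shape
(5, 2)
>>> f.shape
(37, 37)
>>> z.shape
(37, 37)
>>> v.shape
(5, 31)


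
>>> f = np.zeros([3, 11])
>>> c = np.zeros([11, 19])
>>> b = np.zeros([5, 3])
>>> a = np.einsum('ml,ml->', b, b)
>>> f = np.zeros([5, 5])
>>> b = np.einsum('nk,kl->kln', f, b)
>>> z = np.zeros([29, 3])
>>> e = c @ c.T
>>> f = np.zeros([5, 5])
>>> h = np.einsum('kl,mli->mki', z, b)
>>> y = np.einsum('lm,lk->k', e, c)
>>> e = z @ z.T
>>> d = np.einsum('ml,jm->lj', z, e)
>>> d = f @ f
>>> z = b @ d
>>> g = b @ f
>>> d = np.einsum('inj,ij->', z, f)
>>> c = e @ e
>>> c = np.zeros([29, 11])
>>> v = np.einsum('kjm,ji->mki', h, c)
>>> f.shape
(5, 5)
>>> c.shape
(29, 11)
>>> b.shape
(5, 3, 5)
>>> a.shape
()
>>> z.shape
(5, 3, 5)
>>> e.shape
(29, 29)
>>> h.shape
(5, 29, 5)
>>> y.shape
(19,)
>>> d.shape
()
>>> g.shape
(5, 3, 5)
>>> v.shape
(5, 5, 11)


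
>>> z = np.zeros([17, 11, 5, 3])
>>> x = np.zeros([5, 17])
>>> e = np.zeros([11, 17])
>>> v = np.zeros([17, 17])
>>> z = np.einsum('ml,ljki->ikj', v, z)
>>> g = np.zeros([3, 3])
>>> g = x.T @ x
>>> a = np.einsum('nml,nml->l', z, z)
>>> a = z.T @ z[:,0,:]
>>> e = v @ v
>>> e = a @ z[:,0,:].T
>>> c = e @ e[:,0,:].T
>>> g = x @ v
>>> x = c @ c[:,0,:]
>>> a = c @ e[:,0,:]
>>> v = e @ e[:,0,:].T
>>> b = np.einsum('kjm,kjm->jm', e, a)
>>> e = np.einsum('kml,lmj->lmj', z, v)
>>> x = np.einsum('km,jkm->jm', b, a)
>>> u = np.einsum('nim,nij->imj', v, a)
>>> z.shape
(3, 5, 11)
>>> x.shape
(11, 3)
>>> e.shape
(11, 5, 11)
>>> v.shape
(11, 5, 11)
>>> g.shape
(5, 17)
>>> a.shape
(11, 5, 3)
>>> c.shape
(11, 5, 11)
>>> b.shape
(5, 3)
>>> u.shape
(5, 11, 3)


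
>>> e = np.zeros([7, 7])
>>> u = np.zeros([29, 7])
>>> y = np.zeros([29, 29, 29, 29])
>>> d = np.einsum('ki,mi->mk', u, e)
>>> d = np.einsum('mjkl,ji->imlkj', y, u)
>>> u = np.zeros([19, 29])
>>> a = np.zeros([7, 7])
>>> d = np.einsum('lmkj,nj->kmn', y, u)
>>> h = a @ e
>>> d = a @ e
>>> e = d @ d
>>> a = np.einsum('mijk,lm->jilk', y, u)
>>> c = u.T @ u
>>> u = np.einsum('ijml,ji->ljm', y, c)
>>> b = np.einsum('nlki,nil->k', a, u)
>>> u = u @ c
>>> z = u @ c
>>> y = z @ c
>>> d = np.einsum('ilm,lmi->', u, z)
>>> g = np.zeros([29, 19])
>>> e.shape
(7, 7)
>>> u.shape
(29, 29, 29)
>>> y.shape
(29, 29, 29)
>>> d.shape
()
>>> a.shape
(29, 29, 19, 29)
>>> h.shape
(7, 7)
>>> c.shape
(29, 29)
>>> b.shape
(19,)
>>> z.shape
(29, 29, 29)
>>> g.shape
(29, 19)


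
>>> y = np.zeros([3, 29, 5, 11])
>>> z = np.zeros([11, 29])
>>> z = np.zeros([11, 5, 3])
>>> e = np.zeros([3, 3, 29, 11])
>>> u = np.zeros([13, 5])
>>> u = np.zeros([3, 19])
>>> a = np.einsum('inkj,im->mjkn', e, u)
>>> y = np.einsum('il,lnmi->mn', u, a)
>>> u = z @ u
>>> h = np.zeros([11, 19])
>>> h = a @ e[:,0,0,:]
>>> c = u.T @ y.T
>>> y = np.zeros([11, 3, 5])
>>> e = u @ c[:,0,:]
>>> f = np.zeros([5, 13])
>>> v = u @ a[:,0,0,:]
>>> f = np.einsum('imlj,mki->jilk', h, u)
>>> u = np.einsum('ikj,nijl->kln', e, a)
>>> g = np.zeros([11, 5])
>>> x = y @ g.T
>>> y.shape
(11, 3, 5)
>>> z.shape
(11, 5, 3)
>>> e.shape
(11, 5, 29)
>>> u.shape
(5, 3, 19)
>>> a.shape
(19, 11, 29, 3)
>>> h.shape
(19, 11, 29, 11)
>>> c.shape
(19, 5, 29)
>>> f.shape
(11, 19, 29, 5)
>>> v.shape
(11, 5, 3)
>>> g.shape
(11, 5)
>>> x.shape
(11, 3, 11)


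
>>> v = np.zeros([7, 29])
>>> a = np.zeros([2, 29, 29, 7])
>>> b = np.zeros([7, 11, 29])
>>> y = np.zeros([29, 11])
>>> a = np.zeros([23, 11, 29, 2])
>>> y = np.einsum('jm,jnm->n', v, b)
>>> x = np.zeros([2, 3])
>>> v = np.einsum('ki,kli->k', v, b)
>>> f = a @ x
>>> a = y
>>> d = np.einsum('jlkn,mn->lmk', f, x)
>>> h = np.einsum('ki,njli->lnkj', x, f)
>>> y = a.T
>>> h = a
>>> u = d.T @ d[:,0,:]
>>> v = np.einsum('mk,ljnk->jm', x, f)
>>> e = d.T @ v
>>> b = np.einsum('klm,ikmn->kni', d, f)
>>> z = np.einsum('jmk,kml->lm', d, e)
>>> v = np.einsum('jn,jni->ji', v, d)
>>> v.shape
(11, 29)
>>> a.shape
(11,)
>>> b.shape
(11, 3, 23)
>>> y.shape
(11,)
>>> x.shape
(2, 3)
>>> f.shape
(23, 11, 29, 3)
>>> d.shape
(11, 2, 29)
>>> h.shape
(11,)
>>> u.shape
(29, 2, 29)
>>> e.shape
(29, 2, 2)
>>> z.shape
(2, 2)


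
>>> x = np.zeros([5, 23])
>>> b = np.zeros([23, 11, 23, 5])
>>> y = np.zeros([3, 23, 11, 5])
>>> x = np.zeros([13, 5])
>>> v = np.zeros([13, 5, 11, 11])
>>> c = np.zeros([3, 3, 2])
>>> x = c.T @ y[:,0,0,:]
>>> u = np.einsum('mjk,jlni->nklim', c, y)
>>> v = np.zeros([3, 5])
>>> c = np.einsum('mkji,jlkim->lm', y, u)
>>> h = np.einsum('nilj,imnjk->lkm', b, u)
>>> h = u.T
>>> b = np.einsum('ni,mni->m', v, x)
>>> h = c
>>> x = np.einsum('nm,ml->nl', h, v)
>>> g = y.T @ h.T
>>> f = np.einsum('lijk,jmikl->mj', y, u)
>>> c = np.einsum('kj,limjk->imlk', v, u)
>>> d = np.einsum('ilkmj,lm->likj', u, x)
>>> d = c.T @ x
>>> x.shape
(2, 5)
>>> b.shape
(2,)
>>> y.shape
(3, 23, 11, 5)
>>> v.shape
(3, 5)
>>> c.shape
(2, 23, 11, 3)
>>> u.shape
(11, 2, 23, 5, 3)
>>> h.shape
(2, 3)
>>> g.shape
(5, 11, 23, 2)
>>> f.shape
(2, 11)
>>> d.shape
(3, 11, 23, 5)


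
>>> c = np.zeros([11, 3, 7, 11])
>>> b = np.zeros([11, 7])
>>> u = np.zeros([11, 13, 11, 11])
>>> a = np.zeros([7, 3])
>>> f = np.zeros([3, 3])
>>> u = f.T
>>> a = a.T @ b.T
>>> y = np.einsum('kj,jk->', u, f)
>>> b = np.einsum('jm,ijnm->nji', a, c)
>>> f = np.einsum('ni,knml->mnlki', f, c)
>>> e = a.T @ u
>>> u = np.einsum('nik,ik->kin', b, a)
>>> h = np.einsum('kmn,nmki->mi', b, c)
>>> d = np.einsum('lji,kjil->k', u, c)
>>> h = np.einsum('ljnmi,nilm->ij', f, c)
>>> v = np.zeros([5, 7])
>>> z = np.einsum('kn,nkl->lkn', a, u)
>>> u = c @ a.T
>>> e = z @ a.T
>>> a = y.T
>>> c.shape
(11, 3, 7, 11)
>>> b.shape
(7, 3, 11)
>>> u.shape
(11, 3, 7, 3)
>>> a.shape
()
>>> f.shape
(7, 3, 11, 11, 3)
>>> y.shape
()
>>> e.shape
(7, 3, 3)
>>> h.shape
(3, 3)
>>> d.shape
(11,)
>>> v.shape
(5, 7)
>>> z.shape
(7, 3, 11)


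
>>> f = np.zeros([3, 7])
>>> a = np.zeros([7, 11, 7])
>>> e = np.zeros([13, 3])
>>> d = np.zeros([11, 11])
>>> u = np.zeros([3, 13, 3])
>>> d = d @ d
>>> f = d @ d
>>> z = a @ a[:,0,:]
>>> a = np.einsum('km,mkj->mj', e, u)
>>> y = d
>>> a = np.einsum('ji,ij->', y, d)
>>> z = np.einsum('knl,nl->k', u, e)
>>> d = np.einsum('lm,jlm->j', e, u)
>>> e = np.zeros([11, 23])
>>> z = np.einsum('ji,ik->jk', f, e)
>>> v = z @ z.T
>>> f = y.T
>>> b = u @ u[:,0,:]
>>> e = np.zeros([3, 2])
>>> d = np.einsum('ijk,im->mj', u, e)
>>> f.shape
(11, 11)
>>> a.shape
()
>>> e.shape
(3, 2)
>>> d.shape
(2, 13)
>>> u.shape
(3, 13, 3)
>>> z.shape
(11, 23)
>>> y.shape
(11, 11)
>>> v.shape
(11, 11)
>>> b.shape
(3, 13, 3)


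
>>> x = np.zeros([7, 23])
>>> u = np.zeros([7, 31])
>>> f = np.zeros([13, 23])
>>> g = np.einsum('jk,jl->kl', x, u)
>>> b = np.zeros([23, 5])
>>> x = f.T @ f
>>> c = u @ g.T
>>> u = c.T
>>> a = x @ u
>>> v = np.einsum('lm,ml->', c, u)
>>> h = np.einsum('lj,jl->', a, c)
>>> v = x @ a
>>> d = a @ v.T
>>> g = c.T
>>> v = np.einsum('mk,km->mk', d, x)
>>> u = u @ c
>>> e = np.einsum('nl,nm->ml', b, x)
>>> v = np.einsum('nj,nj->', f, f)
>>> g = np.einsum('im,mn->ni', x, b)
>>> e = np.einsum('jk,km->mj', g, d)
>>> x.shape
(23, 23)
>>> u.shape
(23, 23)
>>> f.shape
(13, 23)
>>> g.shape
(5, 23)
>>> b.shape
(23, 5)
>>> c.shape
(7, 23)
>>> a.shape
(23, 7)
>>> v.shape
()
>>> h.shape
()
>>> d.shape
(23, 23)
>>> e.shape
(23, 5)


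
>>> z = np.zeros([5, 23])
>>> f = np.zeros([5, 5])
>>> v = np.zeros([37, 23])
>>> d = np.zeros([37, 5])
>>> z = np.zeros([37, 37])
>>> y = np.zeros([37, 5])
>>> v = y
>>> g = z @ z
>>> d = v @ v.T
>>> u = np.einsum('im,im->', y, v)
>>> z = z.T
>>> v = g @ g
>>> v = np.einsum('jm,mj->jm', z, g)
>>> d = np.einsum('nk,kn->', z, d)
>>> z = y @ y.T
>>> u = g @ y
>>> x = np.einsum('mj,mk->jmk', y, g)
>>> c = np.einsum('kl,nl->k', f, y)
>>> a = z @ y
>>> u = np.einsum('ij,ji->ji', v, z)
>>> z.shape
(37, 37)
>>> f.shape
(5, 5)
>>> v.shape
(37, 37)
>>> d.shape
()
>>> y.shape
(37, 5)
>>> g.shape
(37, 37)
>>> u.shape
(37, 37)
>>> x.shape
(5, 37, 37)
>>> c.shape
(5,)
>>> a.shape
(37, 5)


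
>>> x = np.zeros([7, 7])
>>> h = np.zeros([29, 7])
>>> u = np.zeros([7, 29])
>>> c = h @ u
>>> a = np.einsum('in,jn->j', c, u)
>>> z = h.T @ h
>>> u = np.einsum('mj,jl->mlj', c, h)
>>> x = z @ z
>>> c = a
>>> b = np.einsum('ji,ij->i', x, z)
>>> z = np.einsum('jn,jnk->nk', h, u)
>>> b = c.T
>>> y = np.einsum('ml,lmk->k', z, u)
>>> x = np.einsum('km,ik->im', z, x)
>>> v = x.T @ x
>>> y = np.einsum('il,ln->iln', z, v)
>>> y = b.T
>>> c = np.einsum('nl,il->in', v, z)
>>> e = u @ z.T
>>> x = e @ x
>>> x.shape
(29, 7, 29)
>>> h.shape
(29, 7)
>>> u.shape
(29, 7, 29)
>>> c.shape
(7, 29)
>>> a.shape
(7,)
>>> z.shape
(7, 29)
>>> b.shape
(7,)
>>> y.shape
(7,)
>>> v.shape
(29, 29)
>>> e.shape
(29, 7, 7)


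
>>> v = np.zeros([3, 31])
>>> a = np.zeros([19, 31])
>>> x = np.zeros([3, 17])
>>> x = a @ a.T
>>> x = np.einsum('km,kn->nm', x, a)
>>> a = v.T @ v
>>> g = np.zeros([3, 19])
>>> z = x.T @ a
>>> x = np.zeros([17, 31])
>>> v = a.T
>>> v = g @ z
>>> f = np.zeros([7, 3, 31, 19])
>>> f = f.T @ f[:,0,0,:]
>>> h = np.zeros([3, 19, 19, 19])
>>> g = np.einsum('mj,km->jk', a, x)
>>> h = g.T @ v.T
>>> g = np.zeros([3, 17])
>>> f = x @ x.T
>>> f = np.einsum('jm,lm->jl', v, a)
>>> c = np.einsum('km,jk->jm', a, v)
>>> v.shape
(3, 31)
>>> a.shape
(31, 31)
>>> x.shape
(17, 31)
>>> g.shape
(3, 17)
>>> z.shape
(19, 31)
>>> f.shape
(3, 31)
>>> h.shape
(17, 3)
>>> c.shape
(3, 31)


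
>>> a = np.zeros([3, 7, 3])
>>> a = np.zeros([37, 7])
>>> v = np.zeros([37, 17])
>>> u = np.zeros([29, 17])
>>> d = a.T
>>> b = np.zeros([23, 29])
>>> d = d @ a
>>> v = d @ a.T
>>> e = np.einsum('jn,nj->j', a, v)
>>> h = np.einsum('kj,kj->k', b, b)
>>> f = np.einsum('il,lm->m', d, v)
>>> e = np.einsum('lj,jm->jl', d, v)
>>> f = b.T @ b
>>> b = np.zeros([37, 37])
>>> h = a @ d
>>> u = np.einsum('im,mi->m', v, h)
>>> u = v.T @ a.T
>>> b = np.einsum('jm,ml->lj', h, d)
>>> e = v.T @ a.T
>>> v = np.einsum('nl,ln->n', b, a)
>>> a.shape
(37, 7)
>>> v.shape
(7,)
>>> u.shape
(37, 37)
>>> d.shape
(7, 7)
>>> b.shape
(7, 37)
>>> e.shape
(37, 37)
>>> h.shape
(37, 7)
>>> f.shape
(29, 29)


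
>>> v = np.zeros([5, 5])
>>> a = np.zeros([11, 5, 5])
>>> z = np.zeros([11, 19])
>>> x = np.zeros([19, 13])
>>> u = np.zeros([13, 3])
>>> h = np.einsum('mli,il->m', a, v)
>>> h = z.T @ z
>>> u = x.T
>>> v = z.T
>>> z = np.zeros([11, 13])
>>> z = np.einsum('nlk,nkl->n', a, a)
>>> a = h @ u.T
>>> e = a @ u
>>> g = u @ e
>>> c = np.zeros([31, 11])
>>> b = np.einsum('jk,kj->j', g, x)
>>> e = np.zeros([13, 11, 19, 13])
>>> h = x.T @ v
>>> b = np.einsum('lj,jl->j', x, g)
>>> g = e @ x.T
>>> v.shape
(19, 11)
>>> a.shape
(19, 13)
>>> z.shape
(11,)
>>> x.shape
(19, 13)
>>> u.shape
(13, 19)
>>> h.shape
(13, 11)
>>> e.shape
(13, 11, 19, 13)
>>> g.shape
(13, 11, 19, 19)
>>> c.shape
(31, 11)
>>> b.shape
(13,)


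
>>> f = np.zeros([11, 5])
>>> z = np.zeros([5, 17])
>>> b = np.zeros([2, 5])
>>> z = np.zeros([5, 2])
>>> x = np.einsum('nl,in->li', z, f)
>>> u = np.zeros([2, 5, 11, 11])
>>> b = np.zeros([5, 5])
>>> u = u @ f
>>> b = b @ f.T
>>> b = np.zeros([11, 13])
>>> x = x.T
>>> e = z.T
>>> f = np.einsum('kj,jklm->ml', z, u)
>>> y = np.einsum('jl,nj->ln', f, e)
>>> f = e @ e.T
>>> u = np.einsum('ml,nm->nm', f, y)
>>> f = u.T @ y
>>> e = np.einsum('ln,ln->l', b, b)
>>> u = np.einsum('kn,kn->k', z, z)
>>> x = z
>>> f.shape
(2, 2)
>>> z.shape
(5, 2)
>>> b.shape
(11, 13)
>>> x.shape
(5, 2)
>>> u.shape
(5,)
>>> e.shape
(11,)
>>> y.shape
(11, 2)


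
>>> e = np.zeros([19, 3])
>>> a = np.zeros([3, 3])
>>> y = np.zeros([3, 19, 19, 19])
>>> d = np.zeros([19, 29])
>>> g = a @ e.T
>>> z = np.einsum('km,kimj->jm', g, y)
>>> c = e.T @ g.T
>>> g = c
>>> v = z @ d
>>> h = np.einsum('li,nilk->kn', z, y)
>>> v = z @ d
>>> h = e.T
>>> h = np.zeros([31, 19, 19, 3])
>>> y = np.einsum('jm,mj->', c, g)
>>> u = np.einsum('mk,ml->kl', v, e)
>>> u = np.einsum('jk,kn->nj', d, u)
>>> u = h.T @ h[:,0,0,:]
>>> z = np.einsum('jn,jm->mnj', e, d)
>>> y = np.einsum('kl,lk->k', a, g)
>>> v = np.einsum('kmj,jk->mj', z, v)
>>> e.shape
(19, 3)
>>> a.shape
(3, 3)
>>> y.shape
(3,)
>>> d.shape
(19, 29)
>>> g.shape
(3, 3)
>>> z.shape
(29, 3, 19)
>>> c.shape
(3, 3)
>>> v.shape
(3, 19)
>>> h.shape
(31, 19, 19, 3)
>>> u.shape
(3, 19, 19, 3)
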